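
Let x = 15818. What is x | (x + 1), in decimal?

x = 11110111001010 = 15818
x + 1 = 11110111001011
OR    = 11110111001011 = 15819
(x | (x + 1) sets the lowest cleared bit.)

15819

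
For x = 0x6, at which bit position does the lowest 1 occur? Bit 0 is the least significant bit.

1

0x6 = 110
Trailing zeros: 1, so the lowest set bit is bit 1 (value 2).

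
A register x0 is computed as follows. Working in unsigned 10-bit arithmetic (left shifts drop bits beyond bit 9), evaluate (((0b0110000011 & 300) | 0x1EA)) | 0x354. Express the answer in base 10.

0b0110000011 = 0110000011
300 = 0100101100
→ & → 0100000000 = 256
0x1EA = 0111101010
→ | → 0111101010 = 490
0x354 = 1101010100
→ | → 1111111110 = 1022

1022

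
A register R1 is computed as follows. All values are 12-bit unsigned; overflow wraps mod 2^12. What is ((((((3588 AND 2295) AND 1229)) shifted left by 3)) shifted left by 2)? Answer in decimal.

128

3588 = 111000000100
2295 = 100011110111
→ AND → 100000000100 = 2052
1229 = 010011001101
→ AND → 000000000100 = 4
→ shifted left by 3 (mod 2^12) → 000000100000 = 32
→ shifted left by 2 (mod 2^12) → 000010000000 = 128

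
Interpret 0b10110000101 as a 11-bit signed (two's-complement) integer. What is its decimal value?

pattern = 10110000101 (MSB is 1 ⇒ negative)
Invert: 01001111010, add 1 → 01001111011 = 635, so the value is -635.
(Equivalently: 1413 - 2^11 = 1413 - 2048 = -635.)

-635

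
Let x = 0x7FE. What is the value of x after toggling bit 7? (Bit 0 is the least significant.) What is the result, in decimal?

1918

x = 11111111110
bit 7 is currently 1; toggle it via x ^ (1 << 7) = x ^ 128
→ 11101111110 = 1918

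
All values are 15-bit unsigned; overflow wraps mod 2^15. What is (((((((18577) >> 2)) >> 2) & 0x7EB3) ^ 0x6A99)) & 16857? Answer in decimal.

16408

18577 = 100100010010001
→ >> 2 → 001001000100100 = 4644
→ >> 2 → 000010010001001 = 1161
0x7EB3 = 111111010110011
→ & → 000010010000001 = 1153
0x6A99 = 110101010011001
→ ^ → 110111000011000 = 28184
16857 = 100000111011001
→ & → 100000000011000 = 16408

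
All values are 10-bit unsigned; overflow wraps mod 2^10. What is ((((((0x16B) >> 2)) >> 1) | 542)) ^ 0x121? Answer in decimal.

798

0x16B = 0101101011
→ >> 2 → 0001011010 = 90
→ >> 1 → 0000101101 = 45
542 = 1000011110
→ | → 1000111111 = 575
0x121 = 0100100001
→ ^ → 1100011110 = 798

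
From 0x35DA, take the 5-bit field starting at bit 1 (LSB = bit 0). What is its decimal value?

13

v = 011010111011010
Shift right by 1: 01101011101101
Mask low 5 bits: 01101 = 13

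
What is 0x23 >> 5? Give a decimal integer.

1

0x23 = 100011
shift right by 5 → 000001 = 1
(equivalently, floor(35 / 32))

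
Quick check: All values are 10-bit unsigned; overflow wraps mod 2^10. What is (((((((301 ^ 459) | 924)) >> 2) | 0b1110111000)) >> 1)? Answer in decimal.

301 = 0100101101
459 = 0111001011
→ ^ → 0011100110 = 230
924 = 1110011100
→ | → 1111111110 = 1022
→ >> 2 → 0011111111 = 255
0b1110111000 = 1110111000
→ | → 1111111111 = 1023
→ >> 1 → 0111111111 = 511

511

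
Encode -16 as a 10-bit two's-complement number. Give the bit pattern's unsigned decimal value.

16 in 10 bits: 0000010000
Invert: 1111101111
Add 1:  1111110000 = 1008
(Check: 2^10 - 16 = 1024 - 16 = 1008.)

1008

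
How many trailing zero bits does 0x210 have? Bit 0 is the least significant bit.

4

0x210 = 1000010000
Trailing zeros: 4, so the lowest set bit is bit 4 (value 16).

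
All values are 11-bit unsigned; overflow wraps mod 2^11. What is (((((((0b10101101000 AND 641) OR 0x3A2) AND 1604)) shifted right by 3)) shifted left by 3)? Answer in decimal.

0b10101101000 = 10101101000
641 = 01010000001
→ AND → 00000000000 = 0
0x3A2 = 01110100010
→ OR → 01110100010 = 930
1604 = 11001000100
→ AND → 01000000000 = 512
→ shifted right by 3 → 00001000000 = 64
→ shifted left by 3 (mod 2^11) → 01000000000 = 512

512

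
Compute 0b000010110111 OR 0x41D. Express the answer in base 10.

1215

a = 00010110111
0x41D = 10000011101
 OR → 10010111111 = 1215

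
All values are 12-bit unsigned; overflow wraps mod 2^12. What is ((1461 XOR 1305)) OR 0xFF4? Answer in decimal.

1461 = 010110110101
1305 = 010100011001
→ XOR → 000010101100 = 172
0xFF4 = 111111110100
→ OR → 111111111100 = 4092

4092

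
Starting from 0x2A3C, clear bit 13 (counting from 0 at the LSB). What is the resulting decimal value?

2620

x = 010101000111100
bit 13 is currently 1; clear it via x & ~(1 << 13) = x & ~8192
→ 000101000111100 = 2620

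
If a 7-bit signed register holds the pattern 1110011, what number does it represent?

pattern = 1110011 (MSB is 1 ⇒ negative)
Invert: 0001100, add 1 → 0001101 = 13, so the value is -13.
(Equivalently: 115 - 2^7 = 115 - 128 = -13.)

-13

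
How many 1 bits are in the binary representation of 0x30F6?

0x30F6 = 11000011110110
Count the 1s: 1 + 1 + 1 + 1 + 1 + 1 + 1 + 1 = 8

8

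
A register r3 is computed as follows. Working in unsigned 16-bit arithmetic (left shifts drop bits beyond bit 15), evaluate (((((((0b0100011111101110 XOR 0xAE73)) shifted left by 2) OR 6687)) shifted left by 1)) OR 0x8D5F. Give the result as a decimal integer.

65023

0b0100011111101110 = 0100011111101110
0xAE73 = 1010111001110011
→ XOR → 1110100110011101 = 59805
→ shifted left by 2 (mod 2^16) → 1010011001110100 = 42612
6687 = 0001101000011111
→ OR → 1011111001111111 = 48767
→ shifted left by 1 (mod 2^16) → 0111110011111110 = 31998
0x8D5F = 1000110101011111
→ OR → 1111110111111111 = 65023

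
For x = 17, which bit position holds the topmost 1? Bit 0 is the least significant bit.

4

17 = 10001
The topmost 1 is at position 4 (since 2^4 = 16 ≤ 17 < 32).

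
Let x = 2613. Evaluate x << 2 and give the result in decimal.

2613 = 00101000110101
shift left by 2 → 10100011010100 = 10452
(equivalently, 2613 × 2^2 = 2613 × 4)

10452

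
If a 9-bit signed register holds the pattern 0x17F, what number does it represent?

pattern = 101111111 (MSB is 1 ⇒ negative)
Invert: 010000000, add 1 → 010000001 = 129, so the value is -129.
(Equivalently: 383 - 2^9 = 383 - 512 = -129.)

-129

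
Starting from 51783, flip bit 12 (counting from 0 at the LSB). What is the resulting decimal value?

x = 1100101001000111
bit 12 is currently 0; toggle it via x ^ (1 << 12) = x ^ 4096
→ 1101101001000111 = 55879

55879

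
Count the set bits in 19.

3

19 = 10011
Count the 1s: 1 + 1 + 1 = 3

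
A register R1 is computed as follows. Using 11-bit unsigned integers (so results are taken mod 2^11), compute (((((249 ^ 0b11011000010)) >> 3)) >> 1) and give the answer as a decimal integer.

99

249 = 00011111001
0b11011000010 = 11011000010
→ ^ → 11000111011 = 1595
→ >> 3 → 00011000111 = 199
→ >> 1 → 00001100011 = 99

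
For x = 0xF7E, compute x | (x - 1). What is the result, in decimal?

x = 111101111110 = 3966
x - 1 = 111101111101
OR    = 111101111111 = 3967
(x | (x - 1) sets all bits below the lowest set bit.)

3967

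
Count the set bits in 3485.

8

3485 = 110110011101
Count the 1s: 1 + 1 + 1 + 1 + 1 + 1 + 1 + 1 = 8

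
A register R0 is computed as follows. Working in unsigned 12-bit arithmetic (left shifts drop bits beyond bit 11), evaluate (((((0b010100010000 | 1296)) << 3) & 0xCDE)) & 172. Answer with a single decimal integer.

0b010100010000 = 010100010000
1296 = 010100010000
→ | → 010100010000 = 1296
→ << 3 (mod 2^12) → 100010000000 = 2176
0xCDE = 110011011110
→ & → 100010000000 = 2176
172 = 000010101100
→ & → 000010000000 = 128

128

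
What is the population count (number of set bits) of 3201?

3201 = 110010000001
Count the 1s: 1 + 1 + 1 + 1 = 4

4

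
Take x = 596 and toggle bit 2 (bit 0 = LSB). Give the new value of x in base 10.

x = 1001010100
bit 2 is currently 1; toggle it via x ^ (1 << 2) = x ^ 4
→ 1001010000 = 592

592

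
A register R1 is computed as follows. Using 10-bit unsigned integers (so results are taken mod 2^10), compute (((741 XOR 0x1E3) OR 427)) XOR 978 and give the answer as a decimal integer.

741 = 1011100101
0x1E3 = 0111100011
→ XOR → 1100000110 = 774
427 = 0110101011
→ OR → 1110101111 = 943
978 = 1111010010
→ XOR → 0001111101 = 125

125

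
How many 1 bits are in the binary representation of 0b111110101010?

n = 111110101010
Count the 1s: 1 + 1 + 1 + 1 + 1 + 1 + 1 + 1 = 8

8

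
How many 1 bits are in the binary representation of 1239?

7

1239 = 10011010111
Count the 1s: 1 + 1 + 1 + 1 + 1 + 1 + 1 = 7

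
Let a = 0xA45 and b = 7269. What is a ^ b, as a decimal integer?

0xA45 = 0101001000101
7269 = 1110001100101
XOR → 1011000100000 = 5664

5664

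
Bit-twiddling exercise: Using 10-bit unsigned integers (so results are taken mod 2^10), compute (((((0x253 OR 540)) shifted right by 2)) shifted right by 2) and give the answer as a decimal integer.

0x253 = 1001010011
540 = 1000011100
→ OR → 1001011111 = 607
→ shifted right by 2 → 0010010111 = 151
→ shifted right by 2 → 0000100101 = 37

37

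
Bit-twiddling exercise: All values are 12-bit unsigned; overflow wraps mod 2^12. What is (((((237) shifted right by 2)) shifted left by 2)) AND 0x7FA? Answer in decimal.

237 = 000011101101
→ shifted right by 2 → 000000111011 = 59
→ shifted left by 2 (mod 2^12) → 000011101100 = 236
0x7FA = 011111111010
→ AND → 000011101000 = 232

232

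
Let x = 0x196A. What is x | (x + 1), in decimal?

6507

x = 1100101101010 = 6506
x + 1 = 1100101101011
OR    = 1100101101011 = 6507
(x | (x + 1) sets the lowest cleared bit.)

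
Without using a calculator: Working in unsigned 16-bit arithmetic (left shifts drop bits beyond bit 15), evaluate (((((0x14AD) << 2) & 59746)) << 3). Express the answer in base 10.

0x14AD = 0001010010101101
→ << 2 (mod 2^16) → 0101001010110100 = 21172
59746 = 1110100101100010
→ & → 0100000000100000 = 16416
→ << 3 (mod 2^16) → 0000000100000000 = 256

256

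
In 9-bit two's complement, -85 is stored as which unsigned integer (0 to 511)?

85 in 9 bits: 001010101
Invert: 110101010
Add 1:  110101011 = 427
(Check: 2^9 - 85 = 512 - 85 = 427.)

427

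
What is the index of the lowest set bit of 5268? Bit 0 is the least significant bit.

2

5268 = 1010010010100
Trailing zeros: 2, so the lowest set bit is bit 2 (value 4).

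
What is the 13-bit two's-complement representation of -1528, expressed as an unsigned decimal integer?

1528 in 13 bits: 0010111111000
Invert: 1101000000111
Add 1:  1101000001000 = 6664
(Check: 2^13 - 1528 = 8192 - 1528 = 6664.)

6664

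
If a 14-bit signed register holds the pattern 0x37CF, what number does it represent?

-2097

pattern = 11011111001111 (MSB is 1 ⇒ negative)
Invert: 00100000110000, add 1 → 00100000110001 = 2097, so the value is -2097.
(Equivalently: 14287 - 2^14 = 14287 - 16384 = -2097.)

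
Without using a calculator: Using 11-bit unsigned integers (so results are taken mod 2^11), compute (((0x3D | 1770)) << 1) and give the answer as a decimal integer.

0x3D = 00000111101
1770 = 11011101010
→ | → 11011111111 = 1791
→ << 1 (mod 2^11) → 10111111110 = 1534

1534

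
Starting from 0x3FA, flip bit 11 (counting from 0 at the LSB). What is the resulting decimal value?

3066

x = 001111111010
bit 11 is currently 0; toggle it via x ^ (1 << 11) = x ^ 2048
→ 101111111010 = 3066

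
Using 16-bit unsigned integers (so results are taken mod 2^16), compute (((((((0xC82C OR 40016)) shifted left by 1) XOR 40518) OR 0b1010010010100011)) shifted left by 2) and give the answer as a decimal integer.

39676

0xC82C = 1100100000101100
40016 = 1001110001010000
→ OR → 1101110001111100 = 56444
→ shifted left by 1 (mod 2^16) → 1011100011111000 = 47352
40518 = 1001111001000110
→ XOR → 0010011010111110 = 9918
0b1010010010100011 = 1010010010100011
→ OR → 1010011010111111 = 42687
→ shifted left by 2 (mod 2^16) → 1001101011111100 = 39676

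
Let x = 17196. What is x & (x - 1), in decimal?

x = 100001100101100 = 17196
x - 1 = 100001100101011
AND   = 100001100101000 = 17192
(x & (x - 1) clears the lowest set bit of x.)

17192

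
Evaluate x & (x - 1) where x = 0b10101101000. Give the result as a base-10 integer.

1376

x = 10101101000 = 1384
x - 1 = 10101100111
AND   = 10101100000 = 1376
(x & (x - 1) clears the lowest set bit of x.)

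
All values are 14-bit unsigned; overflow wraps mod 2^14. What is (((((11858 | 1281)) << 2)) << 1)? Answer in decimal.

11858 = 10111001010010
1281 = 00010100000001
→ | → 10111101010011 = 12115
→ << 2 (mod 2^14) → 11110101001100 = 15692
→ << 1 (mod 2^14) → 11101010011000 = 15000

15000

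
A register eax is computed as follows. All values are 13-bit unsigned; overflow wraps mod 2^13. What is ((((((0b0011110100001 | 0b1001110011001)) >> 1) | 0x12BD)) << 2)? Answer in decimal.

0b0011110100001 = 0011110100001
0b1001110011001 = 1001110011001
→ | → 1011110111001 = 6073
→ >> 1 → 0101111011100 = 3036
0x12BD = 1001010111101
→ | → 1101111111101 = 7165
→ << 2 (mod 2^13) → 0111111110100 = 4084

4084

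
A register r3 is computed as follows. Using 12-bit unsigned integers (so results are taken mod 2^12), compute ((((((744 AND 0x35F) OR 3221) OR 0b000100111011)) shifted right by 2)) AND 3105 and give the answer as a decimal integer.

744 = 001011101000
0x35F = 001101011111
→ AND → 001001001000 = 584
3221 = 110010010101
→ OR → 111011011101 = 3805
0b000100111011 = 000100111011
→ OR → 111111111111 = 4095
→ shifted right by 2 → 001111111111 = 1023
3105 = 110000100001
→ AND → 000000100001 = 33

33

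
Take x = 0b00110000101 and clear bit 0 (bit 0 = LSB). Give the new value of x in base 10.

388

x = 00110000101
bit 0 is currently 1; clear it via x & ~(1 << 0) = x & ~1
→ 00110000100 = 388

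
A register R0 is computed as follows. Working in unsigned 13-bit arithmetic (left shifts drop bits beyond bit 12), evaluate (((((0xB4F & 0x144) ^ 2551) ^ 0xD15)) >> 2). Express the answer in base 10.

361

0xB4F = 0101101001111
0x144 = 0000101000100
→ & → 0000101000100 = 324
2551 = 0100111110111
→ ^ → 0100010110011 = 2227
0xD15 = 0110100010101
→ ^ → 0010110100110 = 1446
→ >> 2 → 0000101101001 = 361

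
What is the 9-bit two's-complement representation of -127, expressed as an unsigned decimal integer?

127 in 9 bits: 001111111
Invert: 110000000
Add 1:  110000001 = 385
(Check: 2^9 - 127 = 512 - 127 = 385.)

385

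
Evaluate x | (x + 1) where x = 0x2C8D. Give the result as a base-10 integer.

11407

x = 10110010001101 = 11405
x + 1 = 10110010001110
OR    = 10110010001111 = 11407
(x | (x + 1) sets the lowest cleared bit.)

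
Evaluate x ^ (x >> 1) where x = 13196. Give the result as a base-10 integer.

10826

x = 11001110001100 = 13196
x>>1 = 01100111000110
XOR  = 10101001001010 = 10826
(x ^ (x >> 1) gives the standard binary-reflected Gray code of x.)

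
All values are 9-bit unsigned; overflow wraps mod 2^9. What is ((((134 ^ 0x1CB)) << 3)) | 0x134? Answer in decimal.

134 = 010000110
0x1CB = 111001011
→ ^ → 101001101 = 333
→ << 3 (mod 2^9) → 001101000 = 104
0x134 = 100110100
→ | → 101111100 = 380

380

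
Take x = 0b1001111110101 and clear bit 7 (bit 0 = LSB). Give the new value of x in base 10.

4981

x = 1001111110101
bit 7 is currently 1; clear it via x & ~(1 << 7) = x & ~128
→ 1001101110101 = 4981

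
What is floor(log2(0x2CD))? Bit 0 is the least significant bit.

9

0x2CD = 1011001101
The topmost 1 is at position 9 (since 2^9 = 512 ≤ 717 < 1024).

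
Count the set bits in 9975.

9975 = 10011011110111
Count the 1s: 1 + 1 + 1 + 1 + 1 + 1 + 1 + 1 + 1 + 1 = 10

10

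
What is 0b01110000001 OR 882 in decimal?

1011

a = 1110000001
882 = 1101110010
 OR → 1111110011 = 1011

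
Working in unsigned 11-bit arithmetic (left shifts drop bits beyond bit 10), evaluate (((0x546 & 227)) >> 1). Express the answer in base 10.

33

0x546 = 10101000110
227 = 00011100011
→ & → 00001000010 = 66
→ >> 1 → 00000100001 = 33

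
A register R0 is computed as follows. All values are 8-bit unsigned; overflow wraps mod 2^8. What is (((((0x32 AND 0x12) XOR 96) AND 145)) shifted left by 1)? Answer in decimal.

0x32 = 00110010
0x12 = 00010010
→ AND → 00010010 = 18
96 = 01100000
→ XOR → 01110010 = 114
145 = 10010001
→ AND → 00010000 = 16
→ shifted left by 1 (mod 2^8) → 00100000 = 32

32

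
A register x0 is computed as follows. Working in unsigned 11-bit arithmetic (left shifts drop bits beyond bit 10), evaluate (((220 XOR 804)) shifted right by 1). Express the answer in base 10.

508

220 = 00011011100
804 = 01100100100
→ XOR → 01111111000 = 1016
→ shifted right by 1 → 00111111100 = 508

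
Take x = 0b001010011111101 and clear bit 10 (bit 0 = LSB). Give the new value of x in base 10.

x = 001010011111101
bit 10 is currently 1; clear it via x & ~(1 << 10) = x & ~1024
→ 001000011111101 = 4349

4349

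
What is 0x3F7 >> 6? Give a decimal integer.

15

0x3F7 = 1111110111
shift right by 6 → 0000001111 = 15
(equivalently, floor(1015 / 64))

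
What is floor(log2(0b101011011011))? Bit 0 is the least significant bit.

11

0b101011011011 = 101011011011
The topmost 1 is at position 11 (since 2^11 = 2048 ≤ 2779 < 4096).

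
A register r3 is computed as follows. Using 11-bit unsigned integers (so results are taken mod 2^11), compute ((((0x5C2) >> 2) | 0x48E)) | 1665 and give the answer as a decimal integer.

2047

0x5C2 = 10111000010
→ >> 2 → 00101110000 = 368
0x48E = 10010001110
→ | → 10111111110 = 1534
1665 = 11010000001
→ | → 11111111111 = 2047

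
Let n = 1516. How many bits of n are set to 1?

1516 = 10111101100
Count the 1s: 1 + 1 + 1 + 1 + 1 + 1 + 1 = 7

7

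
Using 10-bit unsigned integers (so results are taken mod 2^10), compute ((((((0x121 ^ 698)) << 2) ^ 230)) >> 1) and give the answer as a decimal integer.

0x121 = 0100100001
698 = 1010111010
→ ^ → 1110011011 = 923
→ << 2 (mod 2^10) → 1001101100 = 620
230 = 0011100110
→ ^ → 1010001010 = 650
→ >> 1 → 0101000101 = 325

325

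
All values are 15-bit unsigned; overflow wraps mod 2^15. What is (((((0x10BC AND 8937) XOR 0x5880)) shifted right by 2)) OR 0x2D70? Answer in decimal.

0x10BC = 001000010111100
8937 = 010001011101001
→ AND → 000000010101000 = 168
0x5880 = 101100010000000
→ XOR → 101100000101000 = 22568
→ shifted right by 2 → 001011000001010 = 5642
0x2D70 = 010110101110000
→ OR → 011111101111010 = 16250

16250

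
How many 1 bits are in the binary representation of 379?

7

379 = 101111011
Count the 1s: 1 + 1 + 1 + 1 + 1 + 1 + 1 = 7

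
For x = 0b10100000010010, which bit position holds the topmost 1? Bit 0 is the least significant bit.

13

0b10100000010010 = 10100000010010
The topmost 1 is at position 13 (since 2^13 = 8192 ≤ 10258 < 16384).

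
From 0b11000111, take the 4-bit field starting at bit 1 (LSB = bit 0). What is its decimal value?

v = 11000111
Shift right by 1: 1100011
Mask low 4 bits: 0011 = 3

3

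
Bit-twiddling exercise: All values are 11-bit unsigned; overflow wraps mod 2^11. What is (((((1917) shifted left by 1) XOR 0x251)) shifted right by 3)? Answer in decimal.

149

1917 = 11101111101
→ shifted left by 1 (mod 2^11) → 11011111010 = 1786
0x251 = 01001010001
→ XOR → 10010101011 = 1195
→ shifted right by 3 → 00010010101 = 149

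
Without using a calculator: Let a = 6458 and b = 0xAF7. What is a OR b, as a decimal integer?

7167

6458 = 1100100111010
0xAF7 = 0101011110111
 OR → 1101111111111 = 7167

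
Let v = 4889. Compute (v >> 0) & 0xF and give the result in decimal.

v = 01001100011001
Shift right by 0: 01001100011001
Mask low 4 bits: 1001 = 9

9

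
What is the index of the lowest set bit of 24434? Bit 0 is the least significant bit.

1

24434 = 101111101110010
Trailing zeros: 1, so the lowest set bit is bit 1 (value 2).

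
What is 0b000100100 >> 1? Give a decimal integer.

18

x = 100100
shift right by 1 → 010010 = 18
(equivalently, floor(36 / 2))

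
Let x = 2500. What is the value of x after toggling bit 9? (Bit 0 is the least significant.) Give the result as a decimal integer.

x = 0100111000100
bit 9 is currently 0; toggle it via x ^ (1 << 9) = x ^ 512
→ 0101111000100 = 3012

3012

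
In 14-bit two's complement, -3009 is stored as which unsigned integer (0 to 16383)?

3009 in 14 bits: 00101111000001
Invert: 11010000111110
Add 1:  11010000111111 = 13375
(Check: 2^14 - 3009 = 16384 - 3009 = 13375.)

13375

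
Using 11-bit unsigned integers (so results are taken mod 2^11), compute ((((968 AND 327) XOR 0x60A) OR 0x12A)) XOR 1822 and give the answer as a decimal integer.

968 = 01111001000
327 = 00101000111
→ AND → 00101000000 = 320
0x60A = 11000001010
→ XOR → 11101001010 = 1866
0x12A = 00100101010
→ OR → 11101101010 = 1898
1822 = 11100011110
→ XOR → 00001110100 = 116

116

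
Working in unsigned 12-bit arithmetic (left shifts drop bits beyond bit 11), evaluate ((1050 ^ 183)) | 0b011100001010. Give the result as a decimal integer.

1050 = 010000011010
183 = 000010110111
→ ^ → 010010101101 = 1197
0b011100001010 = 011100001010
→ | → 011110101111 = 1967

1967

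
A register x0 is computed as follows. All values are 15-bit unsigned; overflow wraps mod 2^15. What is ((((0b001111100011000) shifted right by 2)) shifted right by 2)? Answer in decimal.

497

0b001111100011000 = 001111100011000
→ shifted right by 2 → 000011111000110 = 1990
→ shifted right by 2 → 000000111110001 = 497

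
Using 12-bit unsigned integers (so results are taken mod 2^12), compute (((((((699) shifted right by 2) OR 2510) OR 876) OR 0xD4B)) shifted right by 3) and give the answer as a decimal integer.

699 = 001010111011
→ shifted right by 2 → 000010101110 = 174
2510 = 100111001110
→ OR → 100111101110 = 2542
876 = 001101101100
→ OR → 101111101110 = 3054
0xD4B = 110101001011
→ OR → 111111101111 = 4079
→ shifted right by 3 → 000111111101 = 509

509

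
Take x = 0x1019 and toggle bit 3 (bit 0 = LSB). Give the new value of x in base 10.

4113

x = 1000000011001
bit 3 is currently 1; toggle it via x ^ (1 << 3) = x ^ 8
→ 1000000010001 = 4113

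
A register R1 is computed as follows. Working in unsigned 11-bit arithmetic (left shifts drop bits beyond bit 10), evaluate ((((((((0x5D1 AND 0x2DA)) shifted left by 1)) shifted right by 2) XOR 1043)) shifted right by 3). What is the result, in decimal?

0x5D1 = 10111010001
0x2DA = 01011011010
→ AND → 00011010000 = 208
→ shifted left by 1 (mod 2^11) → 00110100000 = 416
→ shifted right by 2 → 00001101000 = 104
1043 = 10000010011
→ XOR → 10001111011 = 1147
→ shifted right by 3 → 00010001111 = 143

143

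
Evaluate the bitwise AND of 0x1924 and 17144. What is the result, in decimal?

0x1924 = 001100100100100
17144 = 100001011111000
AND → 000000000100000 = 32

32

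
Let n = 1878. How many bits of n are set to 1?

7

1878 = 11101010110
Count the 1s: 1 + 1 + 1 + 1 + 1 + 1 + 1 = 7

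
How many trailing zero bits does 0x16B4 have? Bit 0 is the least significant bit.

0x16B4 = 1011010110100
Trailing zeros: 2, so the lowest set bit is bit 2 (value 4).

2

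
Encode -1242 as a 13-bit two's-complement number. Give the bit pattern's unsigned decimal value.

6950

1242 in 13 bits: 0010011011010
Invert: 1101100100101
Add 1:  1101100100110 = 6950
(Check: 2^13 - 1242 = 8192 - 1242 = 6950.)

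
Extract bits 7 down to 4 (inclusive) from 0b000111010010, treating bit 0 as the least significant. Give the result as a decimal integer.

13

v = 000111010010
Shift right by 4: 00011101
Mask low 4 bits: 1101 = 13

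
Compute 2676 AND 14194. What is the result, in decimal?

624

2676 = 00101001110100
14194 = 11011101110010
AND → 00001001110000 = 624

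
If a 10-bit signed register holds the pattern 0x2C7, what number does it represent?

pattern = 1011000111 (MSB is 1 ⇒ negative)
Invert: 0100111000, add 1 → 0100111001 = 313, so the value is -313.
(Equivalently: 711 - 2^10 = 711 - 1024 = -313.)

-313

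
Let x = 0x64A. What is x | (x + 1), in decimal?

1611

x = 11001001010 = 1610
x + 1 = 11001001011
OR    = 11001001011 = 1611
(x | (x + 1) sets the lowest cleared bit.)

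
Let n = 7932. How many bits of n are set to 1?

10

7932 = 1111011111100
Count the 1s: 1 + 1 + 1 + 1 + 1 + 1 + 1 + 1 + 1 + 1 = 10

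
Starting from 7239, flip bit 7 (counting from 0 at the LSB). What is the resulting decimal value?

x = 1110001000111
bit 7 is currently 0; toggle it via x ^ (1 << 7) = x ^ 128
→ 1110011000111 = 7367

7367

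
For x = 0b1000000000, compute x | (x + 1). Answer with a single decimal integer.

x = 1000000000 = 512
x + 1 = 1000000001
OR    = 1000000001 = 513
(x | (x + 1) sets the lowest cleared bit.)

513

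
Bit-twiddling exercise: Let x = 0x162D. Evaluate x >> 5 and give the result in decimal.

177

0x162D = 1011000101101
shift right by 5 → 0000010110001 = 177
(equivalently, floor(5677 / 32))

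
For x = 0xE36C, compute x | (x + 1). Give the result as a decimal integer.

x = 1110001101101100 = 58220
x + 1 = 1110001101101101
OR    = 1110001101101101 = 58221
(x | (x + 1) sets the lowest cleared bit.)

58221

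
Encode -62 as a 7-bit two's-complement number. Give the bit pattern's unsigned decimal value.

62 in 7 bits: 0111110
Invert: 1000001
Add 1:  1000010 = 66
(Check: 2^7 - 62 = 128 - 62 = 66.)

66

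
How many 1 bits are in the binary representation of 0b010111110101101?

10

n = 10111110101101
Count the 1s: 1 + 1 + 1 + 1 + 1 + 1 + 1 + 1 + 1 + 1 = 10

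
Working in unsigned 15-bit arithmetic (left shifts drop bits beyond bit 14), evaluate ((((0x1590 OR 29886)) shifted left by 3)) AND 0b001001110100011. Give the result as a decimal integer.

416

0x1590 = 001010110010000
29886 = 111010010111110
→ OR → 111010110111110 = 30142
→ shifted left by 3 (mod 2^15) → 010110111110000 = 11760
0b001001110100011 = 001001110100011
→ AND → 000000110100000 = 416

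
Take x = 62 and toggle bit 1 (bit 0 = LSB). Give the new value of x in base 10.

60

x = 00111110
bit 1 is currently 1; toggle it via x ^ (1 << 1) = x ^ 2
→ 00111100 = 60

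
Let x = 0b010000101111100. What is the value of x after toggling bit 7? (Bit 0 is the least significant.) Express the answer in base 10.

8700

x = 010000101111100
bit 7 is currently 0; toggle it via x ^ (1 << 7) = x ^ 128
→ 010000111111100 = 8700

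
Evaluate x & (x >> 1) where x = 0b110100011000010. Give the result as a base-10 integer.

x = 110100011000010 = 26818
x>>1 = 011010001100001
AND  = 010000001000000 = 8256
(x & (x >> 1) has a 1 wherever x has two consecutive 1 bits.)

8256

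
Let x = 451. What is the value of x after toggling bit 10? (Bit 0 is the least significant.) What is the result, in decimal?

x = 00111000011
bit 10 is currently 0; toggle it via x ^ (1 << 10) = x ^ 1024
→ 10111000011 = 1475

1475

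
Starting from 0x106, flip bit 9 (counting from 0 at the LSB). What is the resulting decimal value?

x = 0100000110
bit 9 is currently 0; toggle it via x ^ (1 << 9) = x ^ 512
→ 1100000110 = 774

774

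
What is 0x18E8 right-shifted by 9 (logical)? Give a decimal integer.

0x18E8 = 1100011101000
shift right by 9 → 0000000001100 = 12
(equivalently, floor(6376 / 512))

12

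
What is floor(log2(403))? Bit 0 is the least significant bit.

8

403 = 110010011
The topmost 1 is at position 8 (since 2^8 = 256 ≤ 403 < 512).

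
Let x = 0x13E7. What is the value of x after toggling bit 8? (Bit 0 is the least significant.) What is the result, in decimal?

4839

x = 1001111100111
bit 8 is currently 1; toggle it via x ^ (1 << 8) = x ^ 256
→ 1001011100111 = 4839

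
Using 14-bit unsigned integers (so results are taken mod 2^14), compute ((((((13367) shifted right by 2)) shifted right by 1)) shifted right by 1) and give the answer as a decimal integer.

13367 = 11010000110111
→ shifted right by 2 → 00110100001101 = 3341
→ shifted right by 1 → 00011010000110 = 1670
→ shifted right by 1 → 00001101000011 = 835

835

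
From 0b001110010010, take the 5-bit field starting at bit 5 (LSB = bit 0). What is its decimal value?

28

v = 001110010010
Shift right by 5: 0011100
Mask low 5 bits: 11100 = 28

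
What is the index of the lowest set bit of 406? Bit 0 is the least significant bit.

1

406 = 110010110
Trailing zeros: 1, so the lowest set bit is bit 1 (value 2).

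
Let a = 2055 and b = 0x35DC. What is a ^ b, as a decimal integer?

2055 = 00100000000111
0x35DC = 11010111011100
XOR → 11110111011011 = 15835

15835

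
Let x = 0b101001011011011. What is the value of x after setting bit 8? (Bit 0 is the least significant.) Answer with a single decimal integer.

21467

x = 101001011011011
bit 8 is currently 0; set it via x | (1 << 8) = x | 256
→ 101001111011011 = 21467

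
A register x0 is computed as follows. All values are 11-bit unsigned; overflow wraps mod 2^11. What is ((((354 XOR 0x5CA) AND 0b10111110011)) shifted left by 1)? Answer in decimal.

320

354 = 00101100010
0x5CA = 10111001010
→ XOR → 10010101000 = 1192
0b10111110011 = 10111110011
→ AND → 10010100000 = 1184
→ shifted left by 1 (mod 2^11) → 00101000000 = 320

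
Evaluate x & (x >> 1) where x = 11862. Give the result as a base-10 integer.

1538

x = 10111001010110 = 11862
x>>1 = 01011100101011
AND  = 00011000000010 = 1538
(x & (x >> 1) has a 1 wherever x has two consecutive 1 bits.)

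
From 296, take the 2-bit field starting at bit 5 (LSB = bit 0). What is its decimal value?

1

v = 0100101000
Shift right by 5: 01001
Mask low 2 bits: 01 = 1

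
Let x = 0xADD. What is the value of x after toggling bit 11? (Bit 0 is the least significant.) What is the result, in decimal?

x = 101011011101
bit 11 is currently 1; toggle it via x ^ (1 << 11) = x ^ 2048
→ 001011011101 = 733

733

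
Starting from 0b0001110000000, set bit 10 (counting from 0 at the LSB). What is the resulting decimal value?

1920

x = 0001110000000
bit 10 is currently 0; set it via x | (1 << 10) = x | 1024
→ 0011110000000 = 1920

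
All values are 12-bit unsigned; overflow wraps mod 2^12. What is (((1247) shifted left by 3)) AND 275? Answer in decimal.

16

1247 = 010011011111
→ shifted left by 3 (mod 2^12) → 011011111000 = 1784
275 = 000100010011
→ AND → 000000010000 = 16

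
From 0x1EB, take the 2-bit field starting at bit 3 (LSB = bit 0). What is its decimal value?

v = 111101011
Shift right by 3: 111101
Mask low 2 bits: 01 = 1

1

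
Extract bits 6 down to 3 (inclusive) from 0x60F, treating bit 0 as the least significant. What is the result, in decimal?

1

v = 011000001111
Shift right by 3: 011000001
Mask low 4 bits: 0001 = 1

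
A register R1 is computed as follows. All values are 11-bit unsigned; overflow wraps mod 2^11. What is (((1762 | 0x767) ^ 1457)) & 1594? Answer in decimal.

1762 = 11011100010
0x767 = 11101100111
→ | → 11111100111 = 2023
1457 = 10110110001
→ ^ → 01001010110 = 598
1594 = 11000111010
→ & → 01000010010 = 530

530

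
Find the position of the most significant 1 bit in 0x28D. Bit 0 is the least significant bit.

9

0x28D = 1010001101
The topmost 1 is at position 9 (since 2^9 = 512 ≤ 653 < 1024).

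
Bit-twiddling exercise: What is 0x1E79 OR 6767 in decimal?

0x1E79 = 1111001111001
6767 = 1101001101111
 OR → 1111001111111 = 7807

7807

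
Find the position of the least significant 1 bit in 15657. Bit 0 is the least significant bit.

15657 = 11110100101001
Trailing zeros: 0, so the lowest set bit is bit 0 (value 1).

0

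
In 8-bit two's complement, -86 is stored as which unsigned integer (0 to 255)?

170

86 in 8 bits: 01010110
Invert: 10101001
Add 1:  10101010 = 170
(Check: 2^8 - 86 = 256 - 86 = 170.)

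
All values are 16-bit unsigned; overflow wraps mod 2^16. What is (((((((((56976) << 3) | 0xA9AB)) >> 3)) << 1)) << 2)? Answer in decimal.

64936

56976 = 1101111010010000
→ << 3 (mod 2^16) → 1111010010000000 = 62592
0xA9AB = 1010100110101011
→ | → 1111110110101011 = 64939
→ >> 3 → 0001111110110101 = 8117
→ << 1 (mod 2^16) → 0011111101101010 = 16234
→ << 2 (mod 2^16) → 1111110110101000 = 64936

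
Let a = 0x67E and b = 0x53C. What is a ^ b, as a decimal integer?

0x67E = 11001111110
0x53C = 10100111100
XOR → 01101000010 = 834

834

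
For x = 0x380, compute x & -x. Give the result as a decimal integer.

x = 1110000000 = 896
-x (two's complement) = …0010000000
AND   = 0010000000 = 128
(x & -x isolates the lowest set bit of x.)

128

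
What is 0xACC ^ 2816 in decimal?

0xACC = 101011001100
2816 = 101100000000
XOR → 000111001100 = 460

460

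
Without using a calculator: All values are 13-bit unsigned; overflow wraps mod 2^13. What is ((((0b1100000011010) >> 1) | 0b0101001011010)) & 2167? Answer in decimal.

0b1100000011010 = 1100000011010
→ >> 1 → 0110000001101 = 3085
0b0101001011010 = 0101001011010
→ | → 0111001011111 = 3679
2167 = 0100001110111
→ & → 0100001010111 = 2135

2135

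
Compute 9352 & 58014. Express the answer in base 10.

9352 = 0010010010001000
58014 = 1110001010011110
AND → 0010000010001000 = 8328

8328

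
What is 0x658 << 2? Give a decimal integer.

0x658 = 0011001011000
shift left by 2 → 1100101100000 = 6496
(equivalently, 1624 × 2^2 = 1624 × 4)

6496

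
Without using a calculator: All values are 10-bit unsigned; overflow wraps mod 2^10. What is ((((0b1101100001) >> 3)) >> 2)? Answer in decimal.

0b1101100001 = 1101100001
→ >> 3 → 0001101100 = 108
→ >> 2 → 0000011011 = 27

27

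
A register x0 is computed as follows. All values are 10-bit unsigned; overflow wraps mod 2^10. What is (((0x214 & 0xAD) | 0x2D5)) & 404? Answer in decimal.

0x214 = 1000010100
0xAD = 0010101101
→ & → 0000000100 = 4
0x2D5 = 1011010101
→ | → 1011010101 = 725
404 = 0110010100
→ & → 0010010100 = 148

148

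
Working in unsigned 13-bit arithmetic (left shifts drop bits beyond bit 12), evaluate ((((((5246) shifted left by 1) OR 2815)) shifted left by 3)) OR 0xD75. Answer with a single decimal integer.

5246 = 1010001111110
→ shifted left by 1 (mod 2^13) → 0100011111100 = 2300
2815 = 0101011111111
→ OR → 0101011111111 = 2815
→ shifted left by 3 (mod 2^13) → 1011111111000 = 6136
0xD75 = 0110101110101
→ OR → 1111111111101 = 8189

8189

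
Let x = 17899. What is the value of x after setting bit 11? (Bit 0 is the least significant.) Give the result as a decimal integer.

19947

x = 100010111101011
bit 11 is currently 0; set it via x | (1 << 11) = x | 2048
→ 100110111101011 = 19947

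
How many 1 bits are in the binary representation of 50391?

50391 = 1100010011010111
Count the 1s: 1 + 1 + 1 + 1 + 1 + 1 + 1 + 1 + 1 = 9

9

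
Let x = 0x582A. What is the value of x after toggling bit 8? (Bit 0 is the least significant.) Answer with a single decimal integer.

x = 101100000101010
bit 8 is currently 0; toggle it via x ^ (1 << 8) = x ^ 256
→ 101100100101010 = 22826

22826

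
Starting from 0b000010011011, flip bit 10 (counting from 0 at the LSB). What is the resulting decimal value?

1179

x = 000010011011
bit 10 is currently 0; toggle it via x ^ (1 << 10) = x ^ 1024
→ 010010011011 = 1179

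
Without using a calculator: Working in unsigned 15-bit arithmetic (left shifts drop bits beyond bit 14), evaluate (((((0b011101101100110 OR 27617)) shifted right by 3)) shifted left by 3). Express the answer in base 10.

0b011101101100110 = 011101101100110
27617 = 110101111100001
→ OR → 111101111100111 = 31719
→ shifted right by 3 → 000111101111100 = 3964
→ shifted left by 3 (mod 2^15) → 111101111100000 = 31712

31712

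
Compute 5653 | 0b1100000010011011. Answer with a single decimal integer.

5653 = 0001011000010101
b = 1100000010011011
 OR → 1101011010011111 = 54943

54943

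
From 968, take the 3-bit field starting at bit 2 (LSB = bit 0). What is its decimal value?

v = 01111001000
Shift right by 2: 011110010
Mask low 3 bits: 010 = 2

2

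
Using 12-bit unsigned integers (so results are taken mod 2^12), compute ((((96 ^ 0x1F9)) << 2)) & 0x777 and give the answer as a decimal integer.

96 = 000001100000
0x1F9 = 000111111001
→ ^ → 000110011001 = 409
→ << 2 (mod 2^12) → 011001100100 = 1636
0x777 = 011101110111
→ & → 011001100100 = 1636

1636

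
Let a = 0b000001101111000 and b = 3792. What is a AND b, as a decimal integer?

592

a = 001101111000
3792 = 111011010000
AND → 001001010000 = 592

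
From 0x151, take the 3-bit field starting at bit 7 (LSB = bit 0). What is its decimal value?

v = 00101010001
Shift right by 7: 0010
Mask low 3 bits: 010 = 2

2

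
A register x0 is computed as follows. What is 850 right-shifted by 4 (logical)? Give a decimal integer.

850 = 1101010010
shift right by 4 → 0000110101 = 53
(equivalently, floor(850 / 16))

53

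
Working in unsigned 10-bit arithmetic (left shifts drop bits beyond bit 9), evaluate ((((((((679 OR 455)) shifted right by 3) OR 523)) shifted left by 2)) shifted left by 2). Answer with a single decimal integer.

679 = 1010100111
455 = 0111000111
→ OR → 1111100111 = 999
→ shifted right by 3 → 0001111100 = 124
523 = 1000001011
→ OR → 1001111111 = 639
→ shifted left by 2 (mod 2^10) → 0111111100 = 508
→ shifted left by 2 (mod 2^10) → 1111110000 = 1008

1008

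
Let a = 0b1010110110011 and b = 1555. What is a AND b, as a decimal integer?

1043

a = 1010110110011
1555 = 0011000010011
AND → 0010000010011 = 1043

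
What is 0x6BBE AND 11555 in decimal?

0x6BBE = 110101110111110
11555 = 010110100100011
AND → 010100100100010 = 10530

10530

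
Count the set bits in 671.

671 = 1010011111
Count the 1s: 1 + 1 + 1 + 1 + 1 + 1 + 1 = 7

7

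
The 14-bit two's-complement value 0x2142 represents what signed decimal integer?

pattern = 10000101000010 (MSB is 1 ⇒ negative)
Invert: 01111010111101, add 1 → 01111010111110 = 7870, so the value is -7870.
(Equivalently: 8514 - 2^14 = 8514 - 16384 = -7870.)

-7870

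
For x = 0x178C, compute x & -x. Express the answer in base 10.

x = 1011110001100 = 6028
-x (two's complement) = …0100001110100
AND   = 0000000000100 = 4
(x & -x isolates the lowest set bit of x.)

4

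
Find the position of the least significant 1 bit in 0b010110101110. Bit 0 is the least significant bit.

1

0b010110101110 = 10110101110
Trailing zeros: 1, so the lowest set bit is bit 1 (value 2).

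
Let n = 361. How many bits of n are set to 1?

5

361 = 101101001
Count the 1s: 1 + 1 + 1 + 1 + 1 = 5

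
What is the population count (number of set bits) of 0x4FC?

0x4FC = 10011111100
Count the 1s: 1 + 1 + 1 + 1 + 1 + 1 + 1 = 7

7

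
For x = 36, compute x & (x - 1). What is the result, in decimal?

x = 100100 = 36
x - 1 = 100011
AND   = 100000 = 32
(x & (x - 1) clears the lowest set bit of x.)

32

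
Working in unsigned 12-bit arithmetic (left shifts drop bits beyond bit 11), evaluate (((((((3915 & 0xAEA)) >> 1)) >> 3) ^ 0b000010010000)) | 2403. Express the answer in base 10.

3915 = 111101001011
0xAEA = 101011101010
→ & → 101001001010 = 2634
→ >> 1 → 010100100101 = 1317
→ >> 3 → 000010100100 = 164
0b000010010000 = 000010010000
→ ^ → 000000110100 = 52
2403 = 100101100011
→ | → 100101110111 = 2423

2423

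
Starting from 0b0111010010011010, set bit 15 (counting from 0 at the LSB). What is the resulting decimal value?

x = 0111010010011010
bit 15 is currently 0; set it via x | (1 << 15) = x | 32768
→ 1111010010011010 = 62618

62618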